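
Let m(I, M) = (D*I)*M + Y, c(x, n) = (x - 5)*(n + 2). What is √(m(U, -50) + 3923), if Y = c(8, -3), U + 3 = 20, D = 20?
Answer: 2*I*√3270 ≈ 114.37*I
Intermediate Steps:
c(x, n) = (-5 + x)*(2 + n)
U = 17 (U = -3 + 20 = 17)
Y = -3 (Y = -10 - 5*(-3) + 2*8 - 3*8 = -10 + 15 + 16 - 24 = -3)
m(I, M) = -3 + 20*I*M (m(I, M) = (20*I)*M - 3 = 20*I*M - 3 = -3 + 20*I*M)
√(m(U, -50) + 3923) = √((-3 + 20*17*(-50)) + 3923) = √((-3 - 17000) + 3923) = √(-17003 + 3923) = √(-13080) = 2*I*√3270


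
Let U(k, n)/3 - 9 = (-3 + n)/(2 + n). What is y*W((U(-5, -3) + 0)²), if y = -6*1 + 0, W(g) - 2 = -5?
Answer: 18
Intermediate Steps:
U(k, n) = 27 + 3*(-3 + n)/(2 + n) (U(k, n) = 27 + 3*((-3 + n)/(2 + n)) = 27 + 3*(-3 + n)/(2 + n))
W(g) = -3 (W(g) = 2 - 5 = -3)
y = -6 (y = -6 + 0 = -6)
y*W((U(-5, -3) + 0)²) = -6*(-3) = 18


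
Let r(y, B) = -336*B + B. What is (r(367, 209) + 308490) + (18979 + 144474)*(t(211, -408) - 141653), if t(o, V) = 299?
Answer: -23104496887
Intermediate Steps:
r(y, B) = -335*B
(r(367, 209) + 308490) + (18979 + 144474)*(t(211, -408) - 141653) = (-335*209 + 308490) + (18979 + 144474)*(299 - 141653) = (-70015 + 308490) + 163453*(-141354) = 238475 - 23104735362 = -23104496887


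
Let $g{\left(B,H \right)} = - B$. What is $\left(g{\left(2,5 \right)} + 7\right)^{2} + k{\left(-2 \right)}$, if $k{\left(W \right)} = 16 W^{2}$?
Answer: $89$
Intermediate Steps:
$\left(g{\left(2,5 \right)} + 7\right)^{2} + k{\left(-2 \right)} = \left(\left(-1\right) 2 + 7\right)^{2} + 16 \left(-2\right)^{2} = \left(-2 + 7\right)^{2} + 16 \cdot 4 = 5^{2} + 64 = 25 + 64 = 89$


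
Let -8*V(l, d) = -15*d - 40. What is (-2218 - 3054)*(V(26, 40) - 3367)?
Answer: 17329064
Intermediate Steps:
V(l, d) = 5 + 15*d/8 (V(l, d) = -(-15*d - 40)/8 = -(-40 - 15*d)/8 = 5 + 15*d/8)
(-2218 - 3054)*(V(26, 40) - 3367) = (-2218 - 3054)*((5 + (15/8)*40) - 3367) = -5272*((5 + 75) - 3367) = -5272*(80 - 3367) = -5272*(-3287) = 17329064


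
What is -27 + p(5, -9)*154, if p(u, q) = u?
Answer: 743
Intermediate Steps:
-27 + p(5, -9)*154 = -27 + 5*154 = -27 + 770 = 743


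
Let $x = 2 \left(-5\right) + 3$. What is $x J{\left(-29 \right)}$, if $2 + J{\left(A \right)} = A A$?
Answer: $-5873$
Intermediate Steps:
$x = -7$ ($x = -10 + 3 = -7$)
$J{\left(A \right)} = -2 + A^{2}$ ($J{\left(A \right)} = -2 + A A = -2 + A^{2}$)
$x J{\left(-29 \right)} = - 7 \left(-2 + \left(-29\right)^{2}\right) = - 7 \left(-2 + 841\right) = \left(-7\right) 839 = -5873$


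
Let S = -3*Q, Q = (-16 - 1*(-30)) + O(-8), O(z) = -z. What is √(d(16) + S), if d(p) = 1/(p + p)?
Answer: I*√4222/8 ≈ 8.1221*I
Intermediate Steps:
d(p) = 1/(2*p)
Q = 22 (Q = (-16 - 1*(-30)) - 1*(-8) = (-16 + 30) + 8 = 14 + 8 = 22)
S = -66 (S = -3*22 = -66)
√(d(16) + S) = √((½)/16 - 66) = √((½)*(1/16) - 66) = √(1/32 - 66) = √(-2111/32) = I*√4222/8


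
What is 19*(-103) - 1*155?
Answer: -2112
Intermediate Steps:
19*(-103) - 1*155 = -1957 - 155 = -2112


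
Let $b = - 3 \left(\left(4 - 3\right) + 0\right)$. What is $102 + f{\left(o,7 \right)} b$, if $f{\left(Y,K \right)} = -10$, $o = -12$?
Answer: $132$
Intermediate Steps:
$b = -3$ ($b = - 3 \left(\left(4 - 3\right) + 0\right) = - 3 \left(1 + 0\right) = \left(-3\right) 1 = -3$)
$102 + f{\left(o,7 \right)} b = 102 - -30 = 102 + 30 = 132$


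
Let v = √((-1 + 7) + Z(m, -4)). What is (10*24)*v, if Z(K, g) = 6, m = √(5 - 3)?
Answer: 480*√3 ≈ 831.38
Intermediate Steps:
m = √2 ≈ 1.4142
v = 2*√3 (v = √((-1 + 7) + 6) = √(6 + 6) = √12 = 2*√3 ≈ 3.4641)
(10*24)*v = (10*24)*(2*√3) = 240*(2*√3) = 480*√3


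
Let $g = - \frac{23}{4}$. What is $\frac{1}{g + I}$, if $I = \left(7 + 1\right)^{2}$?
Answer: $\frac{4}{233} \approx 0.017167$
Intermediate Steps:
$g = - \frac{23}{4}$ ($g = \left(-23\right) \frac{1}{4} = - \frac{23}{4} \approx -5.75$)
$I = 64$ ($I = 8^{2} = 64$)
$\frac{1}{g + I} = \frac{1}{- \frac{23}{4} + 64} = \frac{1}{\frac{233}{4}} = \frac{4}{233}$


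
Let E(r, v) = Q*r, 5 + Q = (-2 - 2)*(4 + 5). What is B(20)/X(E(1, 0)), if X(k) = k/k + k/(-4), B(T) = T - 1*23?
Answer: -4/15 ≈ -0.26667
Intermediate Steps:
Q = -41 (Q = -5 + (-2 - 2)*(4 + 5) = -5 - 4*9 = -5 - 36 = -41)
E(r, v) = -41*r
B(T) = -23 + T (B(T) = T - 23 = -23 + T)
X(k) = 1 - k/4 (X(k) = 1 + k*(-1/4) = 1 - k/4)
B(20)/X(E(1, 0)) = (-23 + 20)/(1 - (-41)/4) = -3/(1 - 1/4*(-41)) = -3/(1 + 41/4) = -3/45/4 = -3*4/45 = -4/15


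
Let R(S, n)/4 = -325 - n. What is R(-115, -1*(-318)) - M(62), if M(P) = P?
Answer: -2634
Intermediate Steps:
R(S, n) = -1300 - 4*n (R(S, n) = 4*(-325 - n) = -1300 - 4*n)
R(-115, -1*(-318)) - M(62) = (-1300 - (-4)*(-318)) - 1*62 = (-1300 - 4*318) - 62 = (-1300 - 1272) - 62 = -2572 - 62 = -2634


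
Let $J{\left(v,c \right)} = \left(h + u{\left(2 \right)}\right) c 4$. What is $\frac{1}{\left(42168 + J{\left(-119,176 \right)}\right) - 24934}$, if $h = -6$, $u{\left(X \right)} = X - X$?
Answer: $\frac{1}{13010} \approx 7.6864 \cdot 10^{-5}$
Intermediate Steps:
$u{\left(X \right)} = 0$
$J{\left(v,c \right)} = - 24 c$ ($J{\left(v,c \right)} = \left(-6 + 0\right) c 4 = - 6 \cdot 4 c = - 24 c$)
$\frac{1}{\left(42168 + J{\left(-119,176 \right)}\right) - 24934} = \frac{1}{\left(42168 - 4224\right) - 24934} = \frac{1}{37944 - 24934} = \frac{1}{13010}$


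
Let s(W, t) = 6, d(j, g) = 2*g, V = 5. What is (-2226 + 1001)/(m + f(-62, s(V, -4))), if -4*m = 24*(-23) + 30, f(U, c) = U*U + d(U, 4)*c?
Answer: -490/1609 ≈ -0.30454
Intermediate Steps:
f(U, c) = U**2 + 8*c (f(U, c) = U*U + (2*4)*c = U**2 + 8*c)
m = 261/2 (m = -(24*(-23) + 30)/4 = -(-552 + 30)/4 = -1/4*(-522) = 261/2 ≈ 130.50)
(-2226 + 1001)/(m + f(-62, s(V, -4))) = (-2226 + 1001)/(261/2 + ((-62)**2 + 8*6)) = -1225/(261/2 + (3844 + 48)) = -1225/(261/2 + 3892) = -1225/8045/2 = -1225*2/8045 = -490/1609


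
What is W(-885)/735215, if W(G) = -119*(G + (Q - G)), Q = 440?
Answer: -10472/147043 ≈ -0.071217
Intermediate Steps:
W(G) = -52360 (W(G) = -119*(G + (440 - G)) = -119*440 = -52360)
W(-885)/735215 = -52360/735215 = -52360*1/735215 = -10472/147043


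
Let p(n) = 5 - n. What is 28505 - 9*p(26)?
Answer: 28694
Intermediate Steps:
28505 - 9*p(26) = 28505 - 9*(5 - 1*26) = 28505 - 9*(5 - 26) = 28505 - 9*(-21) = 28505 + 189 = 28694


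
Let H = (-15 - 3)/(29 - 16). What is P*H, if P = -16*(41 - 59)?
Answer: -5184/13 ≈ -398.77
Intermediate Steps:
H = -18/13 ≈ -1.3846
P = 288 (P = -16*(-18) = 288)
P*H = 288*(-18/13) = -5184/13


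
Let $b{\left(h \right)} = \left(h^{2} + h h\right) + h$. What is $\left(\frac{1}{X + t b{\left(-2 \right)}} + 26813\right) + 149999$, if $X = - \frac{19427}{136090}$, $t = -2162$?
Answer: $\frac{312140175168394}{1765378907} \approx 1.7681 \cdot 10^{5}$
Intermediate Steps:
$X = - \frac{19427}{136090}$ ($X = \left(-19427\right) \frac{1}{136090} = - \frac{19427}{136090} \approx -0.14275$)
$b{\left(h \right)} = h + 2 h^{2}$ ($b{\left(h \right)} = \left(h^{2} + h^{2}\right) + h = 2 h^{2} + h = h + 2 h^{2}$)
$\left(\frac{1}{X + t b{\left(-2 \right)}} + 26813\right) + 149999 = \left(\frac{1}{- \frac{19427}{136090} - 2162 \left(- 2 \left(1 + 2 \left(-2\right)\right)\right)} + 26813\right) + 149999 = \left(\frac{1}{- \frac{19427}{136090} - 2162 \left(- 2 \left(1 - 4\right)\right)} + 26813\right) + 149999 = \left(\frac{1}{- \frac{19427}{136090} - 2162 \left(\left(-2\right) \left(-3\right)\right)} + 26813\right) + 149999 = \left(\frac{1}{- \frac{19427}{136090} - 12972} + 26813\right) + 149999 = \left(\frac{1}{- \frac{1765378907}{136090}} + 26813\right) + 149999 = \left(- \frac{136090}{1765378907} + 26813\right) + 149999 = \frac{47335104497301}{1765378907} + 149999 = \frac{312140175168394}{1765378907}$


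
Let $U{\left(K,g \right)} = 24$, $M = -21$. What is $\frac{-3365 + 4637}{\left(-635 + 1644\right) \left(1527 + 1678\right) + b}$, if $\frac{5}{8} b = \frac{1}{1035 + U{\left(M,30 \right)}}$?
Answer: $\frac{6735240}{17123209283} \approx 0.00039334$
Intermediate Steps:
$b = \frac{8}{5295}$ ($b = \frac{8}{5 \left(1035 + 24\right)} = \frac{8}{5 \cdot 1059} = \frac{8}{5} \cdot \frac{1}{1059} = \frac{8}{5295} \approx 0.0015109$)
$\frac{-3365 + 4637}{\left(-635 + 1644\right) \left(1527 + 1678\right) + b} = \frac{-3365 + 4637}{\left(-635 + 1644\right) \left(1527 + 1678\right) + \frac{8}{5295}} = \frac{1272}{1009 \cdot 3205 + \frac{8}{5295}} = \frac{1272}{3233845 + \frac{8}{5295}} = \frac{1272}{\frac{17123209283}{5295}} = 1272 \cdot \frac{5295}{17123209283} = \frac{6735240}{17123209283}$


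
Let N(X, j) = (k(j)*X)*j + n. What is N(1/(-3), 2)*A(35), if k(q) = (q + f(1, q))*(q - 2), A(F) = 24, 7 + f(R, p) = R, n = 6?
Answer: 144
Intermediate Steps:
f(R, p) = -7 + R
k(q) = (-6 + q)*(-2 + q) (k(q) = (q + (-7 + 1))*(q - 2) = (q - 6)*(-2 + q) = (-6 + q)*(-2 + q))
N(X, j) = 6 + X*j*(12 + j² - 8*j) (N(X, j) = ((12 + j² - 8*j)*X)*j + 6 = (X*(12 + j² - 8*j))*j + 6 = X*j*(12 + j² - 8*j) + 6 = 6 + X*j*(12 + j² - 8*j))
N(1/(-3), 2)*A(35) = (6 + 2*(12 + 2² - 8*2)/(-3))*24 = (6 - ⅓*2*(12 + 4 - 16))*24 = (6 - ⅓*2*0)*24 = (6 + 0)*24 = 6*24 = 144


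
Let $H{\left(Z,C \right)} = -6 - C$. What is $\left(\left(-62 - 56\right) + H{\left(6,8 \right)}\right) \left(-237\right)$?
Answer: $31284$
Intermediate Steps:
$\left(\left(-62 - 56\right) + H{\left(6,8 \right)}\right) \left(-237\right) = \left(\left(-62 - 56\right) - 14\right) \left(-237\right) = \left(-118 - 14\right) \left(-237\right) = \left(-132\right) \left(-237\right) = 31284$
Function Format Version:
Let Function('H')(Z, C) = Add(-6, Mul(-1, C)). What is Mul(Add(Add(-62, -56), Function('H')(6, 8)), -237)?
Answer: 31284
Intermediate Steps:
Mul(Add(Add(-62, -56), Function('H')(6, 8)), -237) = Mul(Add(Add(-62, -56), Add(-6, Mul(-1, 8))), -237) = Mul(Add(-118, Add(-6, -8)), -237) = Mul(Add(-118, -14), -237) = Mul(-132, -237) = 31284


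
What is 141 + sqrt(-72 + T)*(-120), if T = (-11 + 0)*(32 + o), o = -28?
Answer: 141 - 240*I*sqrt(29) ≈ 141.0 - 1292.4*I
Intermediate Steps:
T = -44 (T = (-11 + 0)*(32 - 28) = -11*4 = -44)
141 + sqrt(-72 + T)*(-120) = 141 + sqrt(-72 - 44)*(-120) = 141 + sqrt(-116)*(-120) = 141 + (2*I*sqrt(29))*(-120) = 141 - 240*I*sqrt(29)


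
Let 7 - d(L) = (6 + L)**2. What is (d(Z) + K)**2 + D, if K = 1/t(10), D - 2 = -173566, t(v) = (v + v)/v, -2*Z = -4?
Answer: -681487/4 ≈ -1.7037e+5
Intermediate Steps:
Z = 2 (Z = -1/2*(-4) = 2)
t(v) = 2 (t(v) = (2*v)/v = 2)
D = -173564 (D = 2 - 173566 = -173564)
d(L) = 7 - (6 + L)**2
K = 1/2 ≈ 0.50000
(d(Z) + K)**2 + D = ((7 - (6 + 2)**2) + 1/2)**2 - 173564 = ((7 - 1*8**2) + 1/2)**2 - 173564 = ((7 - 1*64) + 1/2)**2 - 173564 = ((7 - 64) + 1/2)**2 - 173564 = (-57 + 1/2)**2 - 173564 = (-113/2)**2 - 173564 = 12769/4 - 173564 = -681487/4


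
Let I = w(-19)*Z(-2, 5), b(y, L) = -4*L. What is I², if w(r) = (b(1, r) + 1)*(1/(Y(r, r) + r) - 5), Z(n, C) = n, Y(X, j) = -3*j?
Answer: 211789809/361 ≈ 5.8668e+5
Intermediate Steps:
w(r) = (1 - 4*r)*(-5 - 1/(2*r)) (w(r) = (-4*r + 1)*(1/(-3*r + r) - 5) = (1 - 4*r)*(1/(-2*r) - 5) = (1 - 4*r)*(-1/(2*r) - 5) = (1 - 4*r)*(-5 - 1/(2*r)))
I = 14553/19 (I = (-3 + 20*(-19) - ½/(-19))*(-2) = (-3 - 380 - ½*(-1/19))*(-2) = (-3 - 380 + 1/38)*(-2) = -14553/38*(-2) = 14553/19 ≈ 765.95)
I² = (14553/19)² = 211789809/361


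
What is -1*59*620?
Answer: -36580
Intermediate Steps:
-1*59*620 = -59*620 = -36580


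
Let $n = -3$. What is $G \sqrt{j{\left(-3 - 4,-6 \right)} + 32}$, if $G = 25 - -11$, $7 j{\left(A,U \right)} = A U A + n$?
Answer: $\frac{36 i \sqrt{511}}{7} \approx 116.26 i$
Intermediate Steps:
$j{\left(A,U \right)} = - \frac{3}{7} + \frac{U A^{2}}{7}$ ($j{\left(A,U \right)} = \frac{A U A - 3}{7} = \frac{U A^{2} - 3}{7} = \frac{-3 + U A^{2}}{7} = - \frac{3}{7} + \frac{U A^{2}}{7}$)
$G = 36$ ($G = 25 + 11 = 36$)
$G \sqrt{j{\left(-3 - 4,-6 \right)} + 32} = 36 \sqrt{\left(- \frac{3}{7} + \frac{1}{7} \left(-6\right) \left(-3 - 4\right)^{2}\right) + 32} = 36 \sqrt{\left(- \frac{3}{7} + \frac{1}{7} \left(-6\right) \left(-7\right)^{2}\right) + 32} = 36 \sqrt{\left(- \frac{3}{7} + \frac{1}{7} \left(-6\right) 49\right) + 32} = 36 \sqrt{\left(- \frac{3}{7} - 42\right) + 32} = 36 \sqrt{- \frac{297}{7} + 32} = 36 \sqrt{- \frac{73}{7}} = 36 \frac{i \sqrt{511}}{7} = \frac{36 i \sqrt{511}}{7}$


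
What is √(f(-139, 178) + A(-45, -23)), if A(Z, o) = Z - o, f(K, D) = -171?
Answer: I*√193 ≈ 13.892*I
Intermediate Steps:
√(f(-139, 178) + A(-45, -23)) = √(-171 + (-45 - 1*(-23))) = √(-171 + (-45 + 23)) = √(-171 - 22) = √(-193) = I*√193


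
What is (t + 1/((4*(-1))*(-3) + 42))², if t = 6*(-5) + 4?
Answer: 1968409/2916 ≈ 675.04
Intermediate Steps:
t = -26 (t = -30 + 4 = -26)
(t + 1/((4*(-1))*(-3) + 42))² = (-26 + 1/((4*(-1))*(-3) + 42))² = (-26 + 1/(-4*(-3) + 42))² = (-26 + 1/(12 + 42))² = (-26 + 1/54)² = (-1403/54)² = 1968409/2916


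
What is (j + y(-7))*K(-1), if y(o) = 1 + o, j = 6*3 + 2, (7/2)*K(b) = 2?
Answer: 8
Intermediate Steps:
K(b) = 4/7 (K(b) = (2/7)*2 = 4/7)
j = 20 (j = 18 + 2 = 20)
(j + y(-7))*K(-1) = (20 + (1 - 7))*(4/7) = (20 - 6)*(4/7) = 14*(4/7) = 8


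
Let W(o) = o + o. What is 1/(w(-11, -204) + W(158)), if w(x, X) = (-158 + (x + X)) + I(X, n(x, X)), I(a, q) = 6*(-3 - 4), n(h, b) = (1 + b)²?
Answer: -1/99 ≈ -0.010101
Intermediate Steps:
I(a, q) = -42 (I(a, q) = 6*(-7) = -42)
w(x, X) = -200 + X + x (w(x, X) = (-158 + (x + X)) - 42 = (-158 + (X + x)) - 42 = (-158 + X + x) - 42 = -200 + X + x)
W(o) = 2*o
1/(w(-11, -204) + W(158)) = 1/((-200 - 204 - 11) + 2*158) = 1/(-415 + 316) = 1/(-99) = -1/99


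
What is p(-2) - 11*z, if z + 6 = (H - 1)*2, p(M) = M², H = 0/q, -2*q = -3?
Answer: 92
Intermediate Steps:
q = 3/2 (q = -½*(-3) = 3/2 ≈ 1.5000)
H = 0 (H = 0/(3/2) = 0*(⅔) = 0)
z = -8 (z = -6 + (0 - 1)*2 = -6 - 1*2 = -6 - 2 = -8)
p(-2) - 11*z = (-2)² - 11*(-8) = 4 + 88 = 92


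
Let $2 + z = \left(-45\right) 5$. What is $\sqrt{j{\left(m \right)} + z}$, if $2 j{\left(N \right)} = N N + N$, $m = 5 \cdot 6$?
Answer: $\sqrt{238} \approx 15.427$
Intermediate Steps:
$m = 30$
$z = -227$ ($z = -2 - 225 = -227$)
$j{\left(N \right)} = \frac{N}{2} + \frac{N^{2}}{2}$ ($j{\left(N \right)} = \frac{N N + N}{2} = \frac{N^{2} + N}{2} = \frac{N + N^{2}}{2} = \frac{N}{2} + \frac{N^{2}}{2}$)
$\sqrt{j{\left(m \right)} + z} = \sqrt{\frac{1}{2} \cdot 30 \left(1 + 30\right) - 227} = \sqrt{\frac{1}{2} \cdot 30 \cdot 31 - 227} = \sqrt{465 - 227} = \sqrt{238}$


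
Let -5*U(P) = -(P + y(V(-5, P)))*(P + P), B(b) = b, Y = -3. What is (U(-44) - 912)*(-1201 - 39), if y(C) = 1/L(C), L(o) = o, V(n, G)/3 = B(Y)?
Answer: 1513792/9 ≈ 1.6820e+5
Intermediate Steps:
V(n, G) = -9 (V(n, G) = 3*(-3) = -9)
y(C) = 1/C
U(P) = 2*P*(-⅑ + P)/5 (U(P) = -(-1)*(P + 1/(-9))*(P + P)/5 = -(-1)*(P - ⅑)*(2*P)/5 = -(-1)*(-⅑ + P)*(2*P)/5 = -(-1)*2*P*(-⅑ + P)/5 = -(-2)*P*(-⅑ + P)/5 = 2*P*(-⅑ + P)/5)
(U(-44) - 912)*(-1201 - 39) = ((2/45)*(-44)*(-1 + 9*(-44)) - 912)*(-1201 - 39) = ((2/45)*(-44)*(-1 - 396) - 912)*(-1240) = ((2/45)*(-44)*(-397) - 912)*(-1240) = (34936/45 - 912)*(-1240) = -6104/45*(-1240) = 1513792/9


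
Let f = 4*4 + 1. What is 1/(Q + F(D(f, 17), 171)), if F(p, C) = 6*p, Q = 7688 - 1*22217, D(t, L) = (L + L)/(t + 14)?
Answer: -31/450195 ≈ -6.8859e-5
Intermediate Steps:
f = 17 (f = 16 + 1 = 17)
D(t, L) = 2*L/(14 + t) (D(t, L) = (2*L)/(14 + t) = 2*L/(14 + t))
Q = -14529 (Q = 7688 - 22217 = -14529)
1/(Q + F(D(f, 17), 171)) = 1/(-14529 + 6*(2*17/(14 + 17))) = 1/(-14529 + 6*(2*17/31)) = 1/(-14529 + 6*(2*17*(1/31))) = 1/(-14529 + 6*(34/31)) = 1/(-14529 + 204/31) = 1/(-450195/31) = -31/450195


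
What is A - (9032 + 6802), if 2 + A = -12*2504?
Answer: -45884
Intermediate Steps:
A = -30050 (A = -2 - 12*2504 = -2 - 30048 = -30050)
A - (9032 + 6802) = -30050 - (9032 + 6802) = -30050 - 1*15834 = -30050 - 15834 = -45884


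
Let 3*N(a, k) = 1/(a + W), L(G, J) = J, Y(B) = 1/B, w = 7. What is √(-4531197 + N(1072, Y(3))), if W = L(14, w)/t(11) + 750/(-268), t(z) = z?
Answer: 11*I*√93123322699887199/1576941 ≈ 2128.7*I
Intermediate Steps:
W = -3187/1474 (W = 7/11 + 750/(-268) = 7*(1/11) + 750*(-1/268) = 7/11 - 375/134 = -3187/1474 ≈ -2.1621)
N(a, k) = 1/(3*(-3187/1474 + a)) (N(a, k) = 1/(3*(a - 3187/1474)) = 1/(3*(-3187/1474 + a)))
√(-4531197 + N(1072, Y(3))) = √(-4531197 + 1474/(3*(-3187 + 1474*1072))) = √(-4531197 + 1474/(3*(-3187 + 1580128))) = √(-4531197 + (1474/3)/1576941) = √(-4531197 + (1474/3)*(1/1576941)) = √(-4531197 + 1474/4730823) = √(-21436290983657/4730823) = 11*I*√93123322699887199/1576941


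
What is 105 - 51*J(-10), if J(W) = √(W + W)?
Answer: 105 - 102*I*√5 ≈ 105.0 - 228.08*I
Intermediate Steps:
J(W) = √2*√W (J(W) = √(2*W) = √2*√W)
105 - 51*J(-10) = 105 - 51*√2*√(-10) = 105 - 51*√2*I*√10 = 105 - 102*I*√5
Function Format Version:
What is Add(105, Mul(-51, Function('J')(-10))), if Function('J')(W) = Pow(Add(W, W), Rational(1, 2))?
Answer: Add(105, Mul(-102, I, Pow(5, Rational(1, 2)))) ≈ Add(105.00, Mul(-228.08, I))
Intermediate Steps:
Function('J')(W) = Mul(Pow(2, Rational(1, 2)), Pow(W, Rational(1, 2))) (Function('J')(W) = Pow(Mul(2, W), Rational(1, 2)) = Mul(Pow(2, Rational(1, 2)), Pow(W, Rational(1, 2))))
Add(105, Mul(-51, Function('J')(-10))) = Add(105, Mul(-51, Mul(Pow(2, Rational(1, 2)), Pow(-10, Rational(1, 2))))) = Add(105, Mul(-51, Mul(Pow(2, Rational(1, 2)), Mul(I, Pow(10, Rational(1, 2)))))) = Add(105, Mul(-51, Mul(2, I, Pow(5, Rational(1, 2))))) = Add(105, Mul(-102, I, Pow(5, Rational(1, 2))))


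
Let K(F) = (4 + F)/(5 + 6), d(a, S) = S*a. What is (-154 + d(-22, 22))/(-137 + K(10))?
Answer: 7018/1493 ≈ 4.7006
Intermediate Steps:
K(F) = 4/11 + F/11 (K(F) = (4 + F)/11 = (4 + F)*(1/11) = 4/11 + F/11)
(-154 + d(-22, 22))/(-137 + K(10)) = (-154 + 22*(-22))/(-137 + (4/11 + (1/11)*10)) = (-154 - 484)/(-137 + (4/11 + 10/11)) = -638/(-137 + 14/11) = -638/(-1493/11) = -638*(-11/1493) = 7018/1493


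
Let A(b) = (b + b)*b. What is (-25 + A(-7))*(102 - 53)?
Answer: 3577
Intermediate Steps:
A(b) = 2*b² (A(b) = (2*b)*b = 2*b²)
(-25 + A(-7))*(102 - 53) = (-25 + 2*(-7)²)*(102 - 53) = (-25 + 2*49)*49 = (-25 + 98)*49 = 73*49 = 3577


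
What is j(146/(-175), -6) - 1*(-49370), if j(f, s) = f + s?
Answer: 8638554/175 ≈ 49363.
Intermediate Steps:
j(146/(-175), -6) - 1*(-49370) = (146/(-175) - 6) - 1*(-49370) = (146*(-1/175) - 6) + 49370 = (-146/175 - 6) + 49370 = -1196/175 + 49370 = 8638554/175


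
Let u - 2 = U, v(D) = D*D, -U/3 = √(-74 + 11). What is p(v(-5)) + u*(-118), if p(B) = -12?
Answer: -248 + 1062*I*√7 ≈ -248.0 + 2809.8*I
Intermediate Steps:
U = -9*I*√7 (U = -3*√(-74 + 11) = -9*I*√7 ≈ -23.812*I)
v(D) = D²
u = 2 - 9*I*√7 ≈ 2.0 - 23.812*I
p(v(-5)) + u*(-118) = -12 + (2 - 9*I*√7)*(-118) = -12 + (-236 + 1062*I*√7) = -248 + 1062*I*√7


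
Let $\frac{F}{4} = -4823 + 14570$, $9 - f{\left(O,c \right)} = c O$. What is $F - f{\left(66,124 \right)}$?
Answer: $47163$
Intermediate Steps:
$f{\left(O,c \right)} = 9 - O c$ ($f{\left(O,c \right)} = 9 - c O = 9 - O c$)
$F = 38988$ ($F = 4 \left(-4823 + 14570\right) = 4 \cdot 9747 = 38988$)
$F - f{\left(66,124 \right)} = 38988 - \left(9 - 66 \cdot 124\right) = 38988 - \left(9 - 8184\right) = 38988 - -8175 = 38988 + 8175 = 47163$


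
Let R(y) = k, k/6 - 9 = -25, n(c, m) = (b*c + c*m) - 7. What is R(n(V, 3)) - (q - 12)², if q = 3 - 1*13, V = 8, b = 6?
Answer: -580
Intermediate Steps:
n(c, m) = -7 + 6*c + c*m (n(c, m) = (6*c + c*m) - 7 = -7 + 6*c + c*m)
q = -10 (q = 3 - 13 = -10)
k = -96 (k = 54 + 6*(-25) = 54 - 150 = -96)
R(y) = -96
R(n(V, 3)) - (q - 12)² = -96 - (-10 - 12)² = -96 - 1*(-22)² = -96 - 1*484 = -96 - 484 = -580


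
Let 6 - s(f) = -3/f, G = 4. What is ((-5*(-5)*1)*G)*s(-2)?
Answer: 450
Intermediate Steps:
s(f) = 6 + 3/f (s(f) = 6 - (-3)/f = 6 + 3/f)
((-5*(-5)*1)*G)*s(-2) = ((-5*(-5)*1)*4)*(6 + 3/(-2)) = ((25*1)*4)*(6 + 3*(-1/2)) = (25*4)*(6 - 3/2) = 100*(9/2) = 450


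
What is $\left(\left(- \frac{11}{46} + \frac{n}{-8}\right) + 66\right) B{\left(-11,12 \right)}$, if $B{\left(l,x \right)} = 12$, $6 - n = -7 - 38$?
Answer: $\frac{32781}{46} \approx 712.63$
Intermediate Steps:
$n = 51$ ($n = 6 - \left(-7 - 38\right) = 6 - -45 = 6 + 45 = 51$)
$\left(\left(- \frac{11}{46} + \frac{n}{-8}\right) + 66\right) B{\left(-11,12 \right)} = \left(\left(- \frac{11}{46} + \frac{51}{-8}\right) + 66\right) 12 = \left(\left(\left(-11\right) \frac{1}{46} + 51 \left(- \frac{1}{8}\right)\right) + 66\right) 12 = \left(\left(- \frac{11}{46} - \frac{51}{8}\right) + 66\right) 12 = \left(- \frac{1217}{184} + 66\right) 12 = \frac{10927}{184} \cdot 12 = \frac{32781}{46}$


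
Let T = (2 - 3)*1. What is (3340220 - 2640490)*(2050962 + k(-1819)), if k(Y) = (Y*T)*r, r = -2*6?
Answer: 1419845933820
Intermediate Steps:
r = -12
T = -1 (T = -1*1 = -1)
k(Y) = 12*Y (k(Y) = (Y*(-1))*(-12) = -Y*(-12) = 12*Y)
(3340220 - 2640490)*(2050962 + k(-1819)) = (3340220 - 2640490)*(2050962 + 12*(-1819)) = 699730*(2050962 - 21828) = 699730*2029134 = 1419845933820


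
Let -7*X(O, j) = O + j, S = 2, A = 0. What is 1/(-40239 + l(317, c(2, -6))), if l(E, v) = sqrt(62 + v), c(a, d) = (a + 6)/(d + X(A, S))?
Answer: -442629/17810947663 - 2*sqrt(1837)/17810947663 ≈ -2.4856e-5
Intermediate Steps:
X(O, j) = -O/7 - j/7 (X(O, j) = -(O + j)/7 = -O/7 - j/7)
c(a, d) = (6 + a)/(-2/7 + d) (c(a, d) = (a + 6)/(d + (-1/7*0 - 1/7*2)) = (6 + a)/(d + (0 - 2/7)) = (6 + a)/(d - 2/7) = (6 + a)/(-2/7 + d))
1/(-40239 + l(317, c(2, -6))) = 1/(-40239 + sqrt(62 + 7*(6 + 2)/(-2 + 7*(-6)))) = 1/(-40239 + sqrt(62 + 7*8/(-2 - 42))) = 1/(-40239 + sqrt(62 + 7*8/(-44))) = 1/(-40239 + sqrt(62 + 7*(-1/44)*8)) = 1/(-40239 + sqrt(62 - 14/11)) = 1/(-40239 + sqrt(668/11)) = 1/(-40239 + 2*sqrt(1837)/11)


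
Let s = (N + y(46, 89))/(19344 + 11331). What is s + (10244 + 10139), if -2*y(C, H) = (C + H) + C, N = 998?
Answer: 83366591/4090 ≈ 20383.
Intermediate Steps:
y(C, H) = -C - H/2 (y(C, H) = -((C + H) + C)/2 = -(H + 2*C)/2 = -C - H/2)
s = 121/4090 (s = (998 + (-1*46 - ½*89))/(19344 + 11331) = (998 + (-46 - 89/2))/30675 = (998 - 181/2)*(1/30675) = (1815/2)*(1/30675) = 121/4090 ≈ 0.029584)
s + (10244 + 10139) = 121/4090 + (10244 + 10139) = 121/4090 + 20383 = 83366591/4090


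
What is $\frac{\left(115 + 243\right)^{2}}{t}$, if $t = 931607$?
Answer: $\frac{128164}{931607} \approx 0.13757$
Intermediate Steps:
$\frac{\left(115 + 243\right)^{2}}{t} = \frac{\left(115 + 243\right)^{2}}{931607} = 358^{2} \cdot \frac{1}{931607} = 128164 \cdot \frac{1}{931607} = \frac{128164}{931607}$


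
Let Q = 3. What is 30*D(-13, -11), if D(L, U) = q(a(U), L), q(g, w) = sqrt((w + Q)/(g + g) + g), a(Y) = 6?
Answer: 5*sqrt(186) ≈ 68.191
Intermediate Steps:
q(g, w) = sqrt(g + (3 + w)/(2*g)) (q(g, w) = sqrt((w + 3)/(g + g) + g) = sqrt((3 + w)/((2*g)) + g) = sqrt((3 + w)*(1/(2*g)) + g) = sqrt((3 + w)/(2*g) + g) = sqrt(g + (3 + w)/(2*g)))
D(L, U) = sqrt(2)*sqrt(25/2 + L/6)/2 (D(L, U) = sqrt(2)*sqrt((3 + L + 2*6**2)/6)/2 = sqrt(2)*sqrt((3 + L + 2*36)/6)/2 = sqrt(2)*sqrt((3 + L + 72)/6)/2 = sqrt(2)*sqrt((75 + L)/6)/2 = sqrt(2)*sqrt(25/2 + L/6)/2)
30*D(-13, -11) = 30*(sqrt(225 + 3*(-13))/6) = 30*(sqrt(225 - 39)/6) = 30*(sqrt(186)/6) = 5*sqrt(186)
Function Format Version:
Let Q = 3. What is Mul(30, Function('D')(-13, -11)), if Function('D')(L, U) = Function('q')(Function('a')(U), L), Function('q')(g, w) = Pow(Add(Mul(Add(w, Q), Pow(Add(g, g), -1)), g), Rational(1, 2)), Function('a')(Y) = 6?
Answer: Mul(5, Pow(186, Rational(1, 2))) ≈ 68.191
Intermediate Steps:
Function('q')(g, w) = Pow(Add(g, Mul(Rational(1, 2), Pow(g, -1), Add(3, w))), Rational(1, 2)) (Function('q')(g, w) = Pow(Add(Mul(Add(w, 3), Pow(Add(g, g), -1)), g), Rational(1, 2)) = Pow(Add(Mul(Add(3, w), Pow(Mul(2, g), -1)), g), Rational(1, 2)) = Pow(Add(Mul(Add(3, w), Mul(Rational(1, 2), Pow(g, -1))), g), Rational(1, 2)) = Pow(Add(Mul(Rational(1, 2), Pow(g, -1), Add(3, w)), g), Rational(1, 2)) = Pow(Add(g, Mul(Rational(1, 2), Pow(g, -1), Add(3, w))), Rational(1, 2)))
Function('D')(L, U) = Mul(Rational(1, 2), Pow(2, Rational(1, 2)), Pow(Add(Rational(25, 2), Mul(Rational(1, 6), L)), Rational(1, 2))) (Function('D')(L, U) = Mul(Rational(1, 2), Pow(2, Rational(1, 2)), Pow(Mul(Pow(6, -1), Add(3, L, Mul(2, Pow(6, 2)))), Rational(1, 2))) = Mul(Rational(1, 2), Pow(2, Rational(1, 2)), Pow(Mul(Rational(1, 6), Add(3, L, Mul(2, 36))), Rational(1, 2))) = Mul(Rational(1, 2), Pow(2, Rational(1, 2)), Pow(Mul(Rational(1, 6), Add(3, L, 72)), Rational(1, 2))) = Mul(Rational(1, 2), Pow(2, Rational(1, 2)), Pow(Mul(Rational(1, 6), Add(75, L)), Rational(1, 2))) = Mul(Rational(1, 2), Pow(2, Rational(1, 2)), Pow(Add(Rational(25, 2), Mul(Rational(1, 6), L)), Rational(1, 2))))
Mul(30, Function('D')(-13, -11)) = Mul(30, Mul(Rational(1, 6), Pow(Add(225, Mul(3, -13)), Rational(1, 2)))) = Mul(30, Mul(Rational(1, 6), Pow(Add(225, -39), Rational(1, 2)))) = Mul(30, Mul(Rational(1, 6), Pow(186, Rational(1, 2)))) = Mul(5, Pow(186, Rational(1, 2)))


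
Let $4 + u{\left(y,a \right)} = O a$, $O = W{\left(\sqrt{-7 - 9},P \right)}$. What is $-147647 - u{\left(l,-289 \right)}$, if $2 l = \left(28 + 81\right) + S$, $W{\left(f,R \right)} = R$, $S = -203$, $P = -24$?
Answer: $-154579$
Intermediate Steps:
$O = -24$
$l = -47$ ($l = \frac{\left(28 + 81\right) - 203}{2} = \frac{109 - 203}{2} = \frac{1}{2} \left(-94\right) = -47$)
$u{\left(y,a \right)} = -4 - 24 a$
$-147647 - u{\left(l,-289 \right)} = -147647 - \left(-4 - -6936\right) = -147647 - \left(-4 + 6936\right) = -147647 - 6932 = -154579$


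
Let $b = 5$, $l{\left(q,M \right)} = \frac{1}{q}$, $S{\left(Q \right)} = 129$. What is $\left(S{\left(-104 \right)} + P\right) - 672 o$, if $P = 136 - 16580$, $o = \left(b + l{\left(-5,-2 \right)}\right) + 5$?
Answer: $- \frac{114503}{5} \approx -22901.0$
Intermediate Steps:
$o = \frac{49}{5}$ ($o = \left(5 + \frac{1}{-5}\right) + 5 = \left(5 - \frac{1}{5}\right) + 5 = \frac{24}{5} + 5 = \frac{49}{5} \approx 9.8$)
$P = -16444$
$\left(S{\left(-104 \right)} + P\right) - 672 o = \left(129 - 16444\right) - \frac{32928}{5} = -16315 - \frac{32928}{5} = - \frac{114503}{5}$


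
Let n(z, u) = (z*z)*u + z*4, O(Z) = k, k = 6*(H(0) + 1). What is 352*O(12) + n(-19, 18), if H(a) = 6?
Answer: 21206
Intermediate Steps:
k = 42 (k = 6*(6 + 1) = 6*7 = 42)
O(Z) = 42
n(z, u) = 4*z + u*z² (n(z, u) = z²*u + 4*z = u*z² + 4*z = 4*z + u*z²)
352*O(12) + n(-19, 18) = 352*42 - 19*(4 + 18*(-19)) = 14784 - 19*(4 - 342) = 14784 - 19*(-338) = 14784 + 6422 = 21206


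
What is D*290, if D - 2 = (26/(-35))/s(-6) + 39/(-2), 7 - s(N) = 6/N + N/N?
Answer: -250183/49 ≈ -5105.8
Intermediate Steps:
s(N) = 6 - 6/N (s(N) = 7 - (6/N + N/N) = 7 - (6/N + 1) = 7 - (1 + 6/N) = 7 + (-1 - 6/N) = 6 - 6/N)
D = -8627/490 (D = 2 + ((26/(-35))/(6 - 6/(-6)) + 39/(-2)) = 2 + ((26*(-1/35))/(6 - 6*(-1/6)) + 39*(-1/2)) = 2 + (-26/(35*(6 + 1)) - 39/2) = 2 + (-26/35/7 - 39/2) = 2 + (-26/35*1/7 - 39/2) = 2 + (-26/245 - 39/2) = 2 - 9607/490 = -8627/490 ≈ -17.606)
D*290 = -8627/490*290 = -250183/49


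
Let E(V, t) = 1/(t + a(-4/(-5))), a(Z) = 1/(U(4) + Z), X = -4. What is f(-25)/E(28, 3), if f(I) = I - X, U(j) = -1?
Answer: 42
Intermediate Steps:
a(Z) = 1/(-1 + Z)
f(I) = 4 + I (f(I) = I - 1*(-4) = I + 4 = 4 + I)
E(V, t) = 1/(-5 + t) (E(V, t) = 1/(t + 1/(-1 - 4/(-5))) = 1/(t + 1/(-1 - 4*(-⅕))) = 1/(t + 1/(-1 + ⅘)) = 1/(t + 1/(-⅕)) = 1/(t - 5) = 1/(-5 + t))
f(-25)/E(28, 3) = (4 - 25)/(1/(-5 + 3)) = -21/(1/(-2)) = -21/(-½) = -21*(-2) = 42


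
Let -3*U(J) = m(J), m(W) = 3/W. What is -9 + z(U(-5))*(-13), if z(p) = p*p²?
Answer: -1138/125 ≈ -9.1040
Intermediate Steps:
U(J) = -1/J
z(p) = p³
-9 + z(U(-5))*(-13) = -9 + (-1/(-5))³*(-13) = -9 + (-1*(-⅕))³*(-13) = -9 + (⅕)³*(-13) = -9 + (1/125)*(-13) = -9 - 13/125 = -1138/125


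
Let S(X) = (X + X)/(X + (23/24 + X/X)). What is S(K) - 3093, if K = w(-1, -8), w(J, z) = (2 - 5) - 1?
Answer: -151365/49 ≈ -3089.1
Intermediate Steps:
w(J, z) = -4 (w(J, z) = -3 - 1 = -4)
K = -4
S(X) = 2*X/(47/24 + X) (S(X) = (2*X)/(X + (23*(1/24) + 1)) = (2*X)/(X + (23/24 + 1)) = (2*X)/(X + 47/24) = (2*X)/(47/24 + X) = 2*X/(47/24 + X))
S(K) - 3093 = 48*(-4)/(47 + 24*(-4)) - 3093 = 48*(-4)/(47 - 96) - 3093 = 48*(-4)/(-49) - 3093 = 48*(-4)*(-1/49) - 3093 = 192/49 - 3093 = -151365/49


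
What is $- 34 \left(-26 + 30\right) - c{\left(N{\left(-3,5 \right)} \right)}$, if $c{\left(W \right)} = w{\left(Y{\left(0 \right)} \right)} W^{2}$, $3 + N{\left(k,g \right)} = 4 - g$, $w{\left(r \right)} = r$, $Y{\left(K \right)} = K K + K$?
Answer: $-136$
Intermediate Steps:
$Y{\left(K \right)} = K + K^{2}$ ($Y{\left(K \right)} = K^{2} + K = K + K^{2}$)
$N{\left(k,g \right)} = 1 - g$ ($N{\left(k,g \right)} = -3 - \left(-4 + g\right) = 1 - g$)
$c{\left(W \right)} = 0$ ($c{\left(W \right)} = 0 \left(1 + 0\right) W^{2} = 0 \cdot 1 W^{2} = 0 W^{2} = 0$)
$- 34 \left(-26 + 30\right) - c{\left(N{\left(-3,5 \right)} \right)} = - 34 \left(-26 + 30\right) - 0 = \left(-34\right) 4 + 0 = -136 + 0 = -136$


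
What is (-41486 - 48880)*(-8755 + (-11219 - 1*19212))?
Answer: 3541082076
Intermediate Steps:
(-41486 - 48880)*(-8755 + (-11219 - 1*19212)) = -90366*(-8755 + (-11219 - 19212)) = -90366*(-8755 - 30431) = -90366*(-39186) = 3541082076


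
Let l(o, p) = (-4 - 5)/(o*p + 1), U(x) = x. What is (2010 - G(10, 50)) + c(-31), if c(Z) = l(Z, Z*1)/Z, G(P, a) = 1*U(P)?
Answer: 59644009/29822 ≈ 2000.0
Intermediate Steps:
l(o, p) = -9/(1 + o*p)
G(P, a) = P (G(P, a) = 1*P = P)
c(Z) = -9/(Z*(1 + Z²)) (c(Z) = (-9/(1 + Z*(Z*1)))/Z = (-9/(1 + Z*Z))/Z = (-9/(1 + Z²))/Z = -9/(Z*(1 + Z²)))
(2010 - G(10, 50)) + c(-31) = (2010 - 1*10) - 9/(-31 + (-31)³) = (2010 - 10) - 9/(-31 - 29791) = 2000 - 9/(-29822) = 2000 - 9*(-1/29822) = 2000 + 9/29822 = 59644009/29822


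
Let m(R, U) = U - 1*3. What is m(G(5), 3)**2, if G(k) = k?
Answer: 0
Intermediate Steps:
m(R, U) = -3 + U (m(R, U) = U - 3 = -3 + U)
m(G(5), 3)**2 = (-3 + 3)**2 = 0**2 = 0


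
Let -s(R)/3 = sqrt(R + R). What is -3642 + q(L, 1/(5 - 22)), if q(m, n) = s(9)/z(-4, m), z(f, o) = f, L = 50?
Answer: -3642 + 9*sqrt(2)/4 ≈ -3638.8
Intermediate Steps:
s(R) = -3*sqrt(2)*sqrt(R) (s(R) = -3*sqrt(R + R) = -3*sqrt(2)*sqrt(R))
q(m, n) = 9*sqrt(2)/4 (q(m, n) = -3*sqrt(2)*sqrt(9)/(-4) = -3*sqrt(2)*3*(-1/4) = -9*sqrt(2)*(-1/4) = 9*sqrt(2)/4)
-3642 + q(L, 1/(5 - 22)) = -3642 + 9*sqrt(2)/4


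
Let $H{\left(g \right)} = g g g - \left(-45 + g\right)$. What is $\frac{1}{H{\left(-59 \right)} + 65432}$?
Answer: $- \frac{1}{139843} \approx -7.1509 \cdot 10^{-6}$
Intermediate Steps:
$H{\left(g \right)} = 45 + g^{3} - g$ ($H{\left(g \right)} = g^{2} g - \left(-45 + g\right) = g^{3} - \left(-45 + g\right) = 45 + g^{3} - g$)
$\frac{1}{H{\left(-59 \right)} + 65432} = \frac{1}{\left(45 + \left(-59\right)^{3} - -59\right) + 65432} = \frac{1}{\left(45 - 205379 + 59\right) + 65432} = \frac{1}{-205275 + 65432} = \frac{1}{-139843} = - \frac{1}{139843}$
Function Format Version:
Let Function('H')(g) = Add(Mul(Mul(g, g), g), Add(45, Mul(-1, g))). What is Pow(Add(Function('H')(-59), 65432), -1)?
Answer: Rational(-1, 139843) ≈ -7.1509e-6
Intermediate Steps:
Function('H')(g) = Add(45, Pow(g, 3), Mul(-1, g)) (Function('H')(g) = Add(Mul(Pow(g, 2), g), Add(45, Mul(-1, g))) = Add(Pow(g, 3), Add(45, Mul(-1, g))) = Add(45, Pow(g, 3), Mul(-1, g)))
Pow(Add(Function('H')(-59), 65432), -1) = Pow(Add(Add(45, Pow(-59, 3), Mul(-1, -59)), 65432), -1) = Pow(Add(Add(45, -205379, 59), 65432), -1) = Pow(Add(-205275, 65432), -1) = Pow(-139843, -1) = Rational(-1, 139843)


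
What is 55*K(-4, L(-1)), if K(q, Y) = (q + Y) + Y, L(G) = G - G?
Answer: -220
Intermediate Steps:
L(G) = 0
K(q, Y) = q + 2*Y (K(q, Y) = (Y + q) + Y = q + 2*Y)
55*K(-4, L(-1)) = 55*(-4 + 2*0) = 55*(-4 + 0) = 55*(-4) = -220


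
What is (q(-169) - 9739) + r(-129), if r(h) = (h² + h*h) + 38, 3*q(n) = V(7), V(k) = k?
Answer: 70750/3 ≈ 23583.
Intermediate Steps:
q(n) = 7/3 (q(n) = (⅓)*7 = 7/3)
r(h) = 38 + 2*h² (r(h) = (h² + h²) + 38 = 2*h² + 38 = 38 + 2*h²)
(q(-169) - 9739) + r(-129) = (7/3 - 9739) + (38 + 2*(-129)²) = -29210/3 + (38 + 2*16641) = -29210/3 + (38 + 33282) = -29210/3 + 33320 = 70750/3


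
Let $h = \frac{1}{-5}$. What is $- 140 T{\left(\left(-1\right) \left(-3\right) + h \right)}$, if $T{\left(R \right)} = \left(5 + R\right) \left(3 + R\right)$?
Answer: $- \frac{31668}{5} \approx -6333.6$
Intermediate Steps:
$h = - \frac{1}{5} \approx -0.2$
$T{\left(R \right)} = \left(3 + R\right) \left(5 + R\right)$
$- 140 T{\left(\left(-1\right) \left(-3\right) + h \right)} = - 140 \left(15 + \left(\left(-1\right) \left(-3\right) - \frac{1}{5}\right)^{2} + 8 \left(\left(-1\right) \left(-3\right) - \frac{1}{5}\right)\right) = - 140 \left(15 + \left(3 - \frac{1}{5}\right)^{2} + 8 \left(3 - \frac{1}{5}\right)\right) = - 140 \left(15 + \left(\frac{14}{5}\right)^{2} + 8 \cdot \frac{14}{5}\right) = - 140 \left(15 + \frac{196}{25} + \frac{112}{5}\right) = \left(-140\right) \frac{1131}{25} = - \frac{31668}{5}$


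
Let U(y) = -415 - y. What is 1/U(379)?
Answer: -1/794 ≈ -0.0012594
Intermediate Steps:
1/U(379) = 1/(-415 - 1*379) = 1/(-415 - 379) = 1/(-794) = -1/794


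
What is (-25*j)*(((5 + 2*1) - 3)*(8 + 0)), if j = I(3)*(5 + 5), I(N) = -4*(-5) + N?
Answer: -184000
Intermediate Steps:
I(N) = 20 + N
j = 230 (j = (20 + 3)*(5 + 5) = 23*10 = 230)
(-25*j)*(((5 + 2*1) - 3)*(8 + 0)) = (-25*230)*(((5 + 2*1) - 3)*(8 + 0)) = -5750*((5 + 2) - 3)*8 = -5750*(7 - 3)*8 = -23000*8 = -5750*32 = -184000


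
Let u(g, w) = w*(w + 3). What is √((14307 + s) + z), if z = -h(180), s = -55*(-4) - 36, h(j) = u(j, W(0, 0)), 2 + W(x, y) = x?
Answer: √14493 ≈ 120.39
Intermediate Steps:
W(x, y) = -2 + x
u(g, w) = w*(3 + w)
h(j) = -2 (h(j) = (-2 + 0)*(3 + (-2 + 0)) = -2*(3 - 2) = -2*1 = -2)
s = 184 (s = 220 - 36 = 184)
z = 2 (z = -1*(-2) = 2)
√((14307 + s) + z) = √((14307 + 184) + 2) = √(14491 + 2) = √14493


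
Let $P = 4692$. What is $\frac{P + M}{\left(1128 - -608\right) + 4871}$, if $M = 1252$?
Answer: $\frac{5944}{6607} \approx 0.89965$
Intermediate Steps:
$\frac{P + M}{\left(1128 - -608\right) + 4871} = \frac{4692 + 1252}{\left(1128 - -608\right) + 4871} = \frac{5944}{\left(1128 + 608\right) + 4871} = \frac{5944}{1736 + 4871} = \frac{5944}{6607}$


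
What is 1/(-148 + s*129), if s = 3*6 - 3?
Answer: 1/1787 ≈ 0.00055960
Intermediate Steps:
s = 15 (s = 18 - 3 = 15)
1/(-148 + s*129) = 1/(-148 + 15*129) = 1/(-148 + 1935) = 1/1787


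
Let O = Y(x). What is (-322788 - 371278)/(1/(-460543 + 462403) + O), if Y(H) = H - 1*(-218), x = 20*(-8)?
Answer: -1290962760/107881 ≈ -11967.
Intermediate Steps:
x = -160
Y(H) = 218 + H (Y(H) = H + 218 = 218 + H)
O = 58 (O = 218 - 160 = 58)
(-322788 - 371278)/(1/(-460543 + 462403) + O) = (-322788 - 371278)/(1/(-460543 + 462403) + 58) = -694066/(1/1860 + 58) = -694066/107881/1860 = -694066*1860/107881 = -1290962760/107881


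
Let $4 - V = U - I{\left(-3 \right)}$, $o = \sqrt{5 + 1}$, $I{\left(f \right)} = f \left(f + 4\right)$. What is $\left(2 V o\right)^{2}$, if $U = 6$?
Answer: $600$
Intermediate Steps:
$I{\left(f \right)} = f \left(4 + f\right)$
$o = \sqrt{6} \approx 2.4495$
$V = -5$ ($V = 4 - \left(6 - - 3 \left(4 - 3\right)\right) = 4 - \left(6 - \left(-3\right) 1\right) = 4 - \left(6 - -3\right) = 4 - \left(6 + 3\right) = 4 - 9 = -5$)
$\left(2 V o\right)^{2} = \left(2 \left(-5\right) \sqrt{6}\right)^{2} = \left(- 10 \sqrt{6}\right)^{2} = 600$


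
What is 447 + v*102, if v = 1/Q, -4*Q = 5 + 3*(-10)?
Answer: 11583/25 ≈ 463.32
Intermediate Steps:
Q = 25/4 (Q = -(5 + 3*(-10))/4 = -(5 - 30)/4 = -¼*(-25) = 25/4 ≈ 6.2500)
v = 4/25 (v = 1/(25/4) = 4/25 ≈ 0.16000)
447 + v*102 = 447 + (4/25)*102 = 447 + 408/25 = 11583/25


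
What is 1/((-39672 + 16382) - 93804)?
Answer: -1/117094 ≈ -8.5401e-6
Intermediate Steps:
1/((-39672 + 16382) - 93804) = 1/(-23290 - 93804) = 1/(-117094) = -1/117094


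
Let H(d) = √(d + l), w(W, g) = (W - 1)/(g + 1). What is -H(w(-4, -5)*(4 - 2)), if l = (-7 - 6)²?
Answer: -7*√14/2 ≈ -13.096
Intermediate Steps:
w(W, g) = (-1 + W)/(1 + g)
l = 169 (l = (-13)² = 169)
H(d) = √(169 + d) (H(d) = √(d + 169) = √(169 + d))
-H(w(-4, -5)*(4 - 2)) = -√(169 + ((-1 - 4)/(1 - 5))*(4 - 2)) = -√(169 + (-5/(-4))*2) = -√(169 - ¼*(-5)*2) = -√(169 + (5/4)*2) = -√(169 + 5/2) = -√(343/2) = -7*√14/2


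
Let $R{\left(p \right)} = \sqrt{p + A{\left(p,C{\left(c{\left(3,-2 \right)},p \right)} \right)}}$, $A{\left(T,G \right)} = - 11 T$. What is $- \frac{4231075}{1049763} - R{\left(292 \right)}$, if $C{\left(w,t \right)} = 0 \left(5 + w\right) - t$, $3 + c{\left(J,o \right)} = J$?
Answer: $- \frac{4231075}{1049763} - 2 i \sqrt{730} \approx -4.0305 - 54.037 i$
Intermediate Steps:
$c{\left(J,o \right)} = -3 + J$
$C{\left(w,t \right)} = - t$ ($C{\left(w,t \right)} = 0 - t = - t$)
$R{\left(p \right)} = \sqrt{10} \sqrt{- p}$ ($R{\left(p \right)} = \sqrt{p - 11 p} = \sqrt{- 10 p} = \sqrt{10} \sqrt{- p}$)
$- \frac{4231075}{1049763} - R{\left(292 \right)} = - \frac{4231075}{1049763} - \sqrt{10} \sqrt{\left(-1\right) 292} = \left(-4231075\right) \frac{1}{1049763} - \sqrt{10} \sqrt{-292} = - \frac{4231075}{1049763} - \sqrt{10} \cdot 2 i \sqrt{73} = - \frac{4231075}{1049763} - 2 i \sqrt{730}$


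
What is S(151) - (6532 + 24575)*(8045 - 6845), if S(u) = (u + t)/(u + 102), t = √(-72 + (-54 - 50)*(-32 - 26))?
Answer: -9444085049/253 + 2*√1490/253 ≈ -3.7328e+7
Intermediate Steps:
t = 2*√1490 (t = √(-72 - 104*(-58)) = √(-72 + 6032) = √5960 = 2*√1490 ≈ 77.201)
S(u) = (u + 2*√1490)/(102 + u) (S(u) = (u + 2*√1490)/(u + 102) = (u + 2*√1490)/(102 + u))
S(151) - (6532 + 24575)*(8045 - 6845) = (151 + 2*√1490)/(102 + 151) - (6532 + 24575)*(8045 - 6845) = (151 + 2*√1490)/253 - 31107*1200 = (151 + 2*√1490)/253 - 1*37328400 = (151/253 + 2*√1490/253) - 37328400 = -9444085049/253 + 2*√1490/253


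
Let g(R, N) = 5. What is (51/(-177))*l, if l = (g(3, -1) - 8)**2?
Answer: -153/59 ≈ -2.5932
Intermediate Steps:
l = 9 (l = (5 - 8)**2 = (-3)**2 = 9)
(51/(-177))*l = (51/(-177))*9 = (51*(-1/177))*9 = -17/59*9 = -153/59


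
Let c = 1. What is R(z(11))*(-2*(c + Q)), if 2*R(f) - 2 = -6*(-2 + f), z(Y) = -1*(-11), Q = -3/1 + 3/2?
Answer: -26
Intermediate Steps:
Q = -3/2 (Q = -3*1 + 3*(½) = -3 + 3/2 = -3/2 ≈ -1.5000)
z(Y) = 11
R(f) = 7 - 3*f (R(f) = 1 + (-6*(-2 + f))/2 = 1 + (12 - 6*f)/2 = 1 + (6 - 3*f) = 7 - 3*f)
R(z(11))*(-2*(c + Q)) = (7 - 3*11)*(-2*(1 - 3/2)) = (7 - 33)*(-2*(-½)) = -26*1 = -26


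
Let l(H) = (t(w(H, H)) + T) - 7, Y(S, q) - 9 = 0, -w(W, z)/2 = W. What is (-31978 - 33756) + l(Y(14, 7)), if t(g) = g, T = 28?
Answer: -65731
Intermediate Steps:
w(W, z) = -2*W
Y(S, q) = 9 (Y(S, q) = 9 + 0 = 9)
l(H) = 21 - 2*H (l(H) = (-2*H + 28) - 7 = (28 - 2*H) - 7 = 21 - 2*H)
(-31978 - 33756) + l(Y(14, 7)) = (-31978 - 33756) + (21 - 2*9) = -65734 + (21 - 18) = -65734 + 3 = -65731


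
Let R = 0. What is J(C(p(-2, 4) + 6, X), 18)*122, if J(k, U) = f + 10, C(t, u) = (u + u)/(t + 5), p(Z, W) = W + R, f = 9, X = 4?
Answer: 2318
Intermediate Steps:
p(Z, W) = W (p(Z, W) = W + 0 = W)
C(t, u) = 2*u/(5 + t) (C(t, u) = (2*u)/(5 + t) = 2*u/(5 + t))
J(k, U) = 19 (J(k, U) = 9 + 10 = 19)
J(C(p(-2, 4) + 6, X), 18)*122 = 19*122 = 2318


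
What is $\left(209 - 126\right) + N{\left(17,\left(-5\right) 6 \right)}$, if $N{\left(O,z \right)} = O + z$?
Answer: $70$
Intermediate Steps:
$\left(209 - 126\right) + N{\left(17,\left(-5\right) 6 \right)} = \left(209 - 126\right) + \left(17 - 30\right) = 83 + \left(17 - 30\right) = 83 - 13 = 70$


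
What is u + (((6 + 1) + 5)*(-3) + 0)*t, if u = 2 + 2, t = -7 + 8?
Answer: -32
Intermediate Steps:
t = 1
u = 4
u + (((6 + 1) + 5)*(-3) + 0)*t = 4 + (((6 + 1) + 5)*(-3) + 0)*1 = 4 + ((7 + 5)*(-3) + 0)*1 = 4 + (12*(-3) + 0)*1 = 4 + (-36 + 0)*1 = 4 - 36*1 = 4 - 36 = -32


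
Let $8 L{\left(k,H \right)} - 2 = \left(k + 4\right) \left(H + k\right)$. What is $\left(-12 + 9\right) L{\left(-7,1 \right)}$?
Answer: $- \frac{15}{2} \approx -7.5$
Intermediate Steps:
$L{\left(k,H \right)} = \frac{1}{4} + \frac{\left(4 + k\right) \left(H + k\right)}{8}$ ($L{\left(k,H \right)} = \frac{1}{4} + \frac{\left(k + 4\right) \left(H + k\right)}{8} = \frac{1}{4} + \frac{\left(4 + k\right) \left(H + k\right)}{8}$)
$\left(-12 + 9\right) L{\left(-7,1 \right)} = \left(-12 + 9\right) \left(\frac{1}{4} + \frac{1}{2} \cdot 1 + \frac{1}{2} \left(-7\right) + \frac{\left(-7\right)^{2}}{8} + \frac{1}{8} \cdot 1 \left(-7\right)\right) = - 3 \left(\frac{1}{4} + \frac{1}{2} - \frac{7}{2} + \frac{1}{8} \cdot 49 - \frac{7}{8}\right) = - 3 \left(\frac{1}{4} + \frac{1}{2} - \frac{7}{2} + \frac{49}{8} - \frac{7}{8}\right) = \left(-3\right) \frac{5}{2} = - \frac{15}{2}$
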